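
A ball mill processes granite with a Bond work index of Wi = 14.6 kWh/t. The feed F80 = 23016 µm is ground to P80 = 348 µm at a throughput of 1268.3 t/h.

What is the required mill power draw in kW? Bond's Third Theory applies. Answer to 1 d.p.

P = 8705.7 kW

W = 10·Wi·(P80^(-½) − F80^(-½))
W = 10·14.6·(1/√348 − 1/√23016) = 10·14.6·(0.047014) = 6.8641 kWh/t
P = W·T = 6.8641·1268.3 = 8705.7 kW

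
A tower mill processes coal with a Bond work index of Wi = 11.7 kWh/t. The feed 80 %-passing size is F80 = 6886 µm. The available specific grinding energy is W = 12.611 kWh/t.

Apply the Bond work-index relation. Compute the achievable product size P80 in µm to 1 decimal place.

Bond:  W = 10 Wi (1/√P − 1/√F)
P80^(−½) = W/(10 Wi) + F80^(−½)
  = 12.6110/(10·11.7) + 1/√6886 = 0.107786 + 0.012051 = 0.119837
P80 = (1/0.119837)² = 8.3447² = 69.63 µm

P80 = 69.6 µm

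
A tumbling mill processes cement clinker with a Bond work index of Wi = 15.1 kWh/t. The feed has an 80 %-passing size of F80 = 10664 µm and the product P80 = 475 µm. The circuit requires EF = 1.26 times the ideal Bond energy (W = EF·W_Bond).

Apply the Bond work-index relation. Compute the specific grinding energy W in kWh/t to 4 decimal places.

W = 6.8873 kWh/t

W = 10 Wi (P80^-0.5 − F80^-0.5)
1/√475 = 0.045883;  1/√10664 = 0.009684
W = 10·15.1·(0.045883 − 0.009684) = 5.4661 kWh/t
With EF = 1.26: W = 5.4661·1.26 = 6.8873 kWh/t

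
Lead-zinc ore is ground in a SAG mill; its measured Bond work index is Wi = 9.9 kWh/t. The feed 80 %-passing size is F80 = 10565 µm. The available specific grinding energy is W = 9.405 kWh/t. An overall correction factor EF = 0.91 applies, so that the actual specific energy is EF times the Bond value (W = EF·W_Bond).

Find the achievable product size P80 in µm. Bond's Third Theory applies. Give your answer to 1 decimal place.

P80 = 76.8 µm

W = 10 Wi (P80^-0.5 − F80^-0.5)
W_Bond = W / EF = 9.405 / 0.91 = 10.3352 kWh/t
1/√P80 = 1/√F80 + W_Bond/(10·Wi)
  = 10.3352/(10·9.9) + 1/√10565 = 0.104396 + 0.009729 = 0.114125
P80 = (1/0.114125)² = 8.7624² = 76.78 µm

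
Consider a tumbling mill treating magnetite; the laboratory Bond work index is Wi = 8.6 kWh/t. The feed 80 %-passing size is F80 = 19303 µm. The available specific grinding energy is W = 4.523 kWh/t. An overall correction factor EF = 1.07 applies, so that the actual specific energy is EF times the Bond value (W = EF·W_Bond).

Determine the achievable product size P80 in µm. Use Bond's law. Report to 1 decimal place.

P80 = 314.9 µm

W_Bond = 10·Wi·(1/√P₈₀ − 1/√F₈₀)
W_Bond = W / EF = 4.523 / 1.07 = 4.2271 kWh/t
⇒ 1/√P80 = W_Bond/(10 Wi) + 1/√F80
  = 4.2271/(10·8.6) + 1/√19303 = 0.049152 + 0.007198 = 0.056350
P80 = (1/0.056350)² = 17.7462² = 314.93 µm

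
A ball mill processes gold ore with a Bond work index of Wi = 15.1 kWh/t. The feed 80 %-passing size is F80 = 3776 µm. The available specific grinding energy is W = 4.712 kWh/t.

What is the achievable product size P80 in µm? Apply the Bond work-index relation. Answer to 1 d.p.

P80 = 443.6 µm

Bond:  W = 10 Wi (1/√P − 1/√F)
P80^-0.5 = F80^-0.5 + W/(10 Wi)
  = 4.7120/(10·15.1) + 1/√3776 = 0.031205 + 0.016274 = 0.047479
P80 = (1/0.047479)² = 21.0620² = 443.61 µm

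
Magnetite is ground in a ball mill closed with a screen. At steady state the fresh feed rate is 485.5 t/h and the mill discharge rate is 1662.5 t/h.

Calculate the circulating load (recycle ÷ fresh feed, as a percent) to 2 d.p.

CL = 242.43 %

Steady state: M = F + R.
R = M − F = 1662.5 − 485.5 = 1177.0 t/h
CL = 100·R/F = 100·1177.0/485.5 = 242.43 %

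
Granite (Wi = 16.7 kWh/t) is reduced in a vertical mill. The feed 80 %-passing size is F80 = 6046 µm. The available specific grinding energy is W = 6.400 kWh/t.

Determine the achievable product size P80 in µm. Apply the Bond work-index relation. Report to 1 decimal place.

Bond: W = 10·Wi·(1/√P80 − 1/√F80)
P80^-0.5 = F80^-0.5 + W/(10 Wi)
  = 6.4000/(10·16.7) + 1/√6046 = 0.038323 + 0.012861 = 0.051184
P80 = (1/0.051184)² = 19.5373² = 381.71 µm

P80 = 381.7 µm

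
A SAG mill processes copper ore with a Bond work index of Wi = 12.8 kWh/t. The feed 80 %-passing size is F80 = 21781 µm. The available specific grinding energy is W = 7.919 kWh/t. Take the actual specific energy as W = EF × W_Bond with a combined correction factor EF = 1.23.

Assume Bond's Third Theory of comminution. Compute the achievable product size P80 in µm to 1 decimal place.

P80 = 307.0 µm

W = 10 Wi (P80^-0.5 − F80^-0.5)
W_Bond = W / EF = 7.919 / 1.23 = 6.4382 kWh/t
P80^(−½) = W_Bond/(10 Wi) + F80^(−½)
  = 6.4382/(10·12.8) + 1/√21781 = 0.050299 + 0.006776 = 0.057074
P80 = (1/0.057074)² = 17.5210² = 306.99 µm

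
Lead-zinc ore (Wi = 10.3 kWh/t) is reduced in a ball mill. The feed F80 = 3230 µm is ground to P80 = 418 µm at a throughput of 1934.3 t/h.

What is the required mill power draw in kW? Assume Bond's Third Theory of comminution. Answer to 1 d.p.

P = 6239.2 kW

W = 10 Wi (P80^-0.5 − F80^-0.5)
W = 10·10.3·(1/√418 − 1/√3230) = 10·10.3·(0.031316) = 3.2256 kWh/t
P_mill = W·ṁ = 3.2256·1934.3 = 6239.2 kW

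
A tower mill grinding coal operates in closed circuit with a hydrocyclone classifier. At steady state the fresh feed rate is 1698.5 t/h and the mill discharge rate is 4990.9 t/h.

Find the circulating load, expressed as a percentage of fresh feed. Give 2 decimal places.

Steady state: M = F + R.
R = M − F = 4990.9 − 1698.5 = 3292.4 t/h
CL = 100·R/F = 100·3292.4/1698.5 = 193.84 %

CL = 193.84 %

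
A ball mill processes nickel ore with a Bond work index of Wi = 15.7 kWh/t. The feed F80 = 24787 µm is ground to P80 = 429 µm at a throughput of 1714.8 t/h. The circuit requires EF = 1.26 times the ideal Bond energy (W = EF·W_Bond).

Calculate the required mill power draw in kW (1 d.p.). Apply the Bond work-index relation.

P = 14223.2 kW

W = 10 Wi (P80^-0.5 − F80^-0.5)
W = 10·15.7·(1/√429 − 1/√24787) = 10·15.7·(0.041929) = 6.5828 kWh/t
Apply correction: 6.5828 × 1.26 = 8.2944 kWh/t
P_mill = W·ṁ = 8.2944·1714.8 = 14223.2 kW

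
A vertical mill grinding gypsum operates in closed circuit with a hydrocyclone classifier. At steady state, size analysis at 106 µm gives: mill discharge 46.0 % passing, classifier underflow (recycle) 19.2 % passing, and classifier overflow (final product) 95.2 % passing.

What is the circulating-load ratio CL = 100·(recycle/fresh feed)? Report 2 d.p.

CL = 183.58 %

Let r = R/F. Size balance at 106 µm:
Fd + Rd = Ru + Fo ⇒ R/F = (o−d)/(d−u)
r = (95.2 − 46.0)/(46.0 − 19.2) = 49.2/26.8 = 1.8358
CL = 100·r = 183.58 %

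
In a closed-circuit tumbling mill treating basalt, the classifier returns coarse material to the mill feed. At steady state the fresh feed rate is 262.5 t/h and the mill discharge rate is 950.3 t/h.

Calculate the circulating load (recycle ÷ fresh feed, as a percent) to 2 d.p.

M = F + R at steady state, so:
R = M − F = 950.3 − 262.5 = 687.8 t/h
CL = 100·R/F = 100·687.8/262.5 = 262.02 %

CL = 262.02 %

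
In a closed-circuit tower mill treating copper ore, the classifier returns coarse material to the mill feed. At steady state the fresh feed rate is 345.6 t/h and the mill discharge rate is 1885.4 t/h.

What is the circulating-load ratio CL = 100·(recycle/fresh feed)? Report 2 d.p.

CL = 445.54 %

Discharge = new feed + return, hence
R = M − F = 1885.4 − 345.6 = 1539.8 t/h
CL = 100·R/F = 100·1539.8/345.6 = 445.54 %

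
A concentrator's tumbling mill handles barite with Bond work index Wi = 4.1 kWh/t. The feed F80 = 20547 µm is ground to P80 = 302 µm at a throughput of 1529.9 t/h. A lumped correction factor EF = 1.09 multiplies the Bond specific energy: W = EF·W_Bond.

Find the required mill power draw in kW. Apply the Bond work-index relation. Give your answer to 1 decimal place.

W = 10·Wi·(P80^(-½) − F80^(-½))
W = 10·4.1·(1/√302 − 1/√20547) = 10·4.1·(0.050567) = 2.0733 kWh/t
Corrected W = EF·W_Bond = 1.09·2.0733 = 2.2598 kWh/t
P_mill = W·ṁ = 2.2598·1529.9 = 3457.3 kW

P = 3457.3 kW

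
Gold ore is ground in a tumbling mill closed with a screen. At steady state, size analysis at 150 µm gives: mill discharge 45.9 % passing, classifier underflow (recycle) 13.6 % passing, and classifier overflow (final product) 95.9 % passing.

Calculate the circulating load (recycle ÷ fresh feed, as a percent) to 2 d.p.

Mass balance on the −150 µm fraction:
r = (o − d)/(d − u)
r = (95.9 − 45.9)/(45.9 − 13.6) = 50.0/32.3 = 1.5480
CL = 100·r = 154.80 %

CL = 154.80 %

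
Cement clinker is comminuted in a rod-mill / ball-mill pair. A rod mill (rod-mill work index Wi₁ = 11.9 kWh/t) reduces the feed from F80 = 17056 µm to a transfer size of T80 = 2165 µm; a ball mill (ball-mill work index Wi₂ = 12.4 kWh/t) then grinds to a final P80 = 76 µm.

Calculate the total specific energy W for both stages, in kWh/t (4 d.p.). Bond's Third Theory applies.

W = 10 Wi / √P80 − 10 Wi / √F80
Stage 1 (17056→2165 µm, Wi₁=11.9): W₁ = 10·11.9·(0.021492 − 0.007657) = 1.6463 kWh/t
Stage 2 (2165→76 µm, Wi₂=12.4): W₂ = 10·12.4·(0.114708 − 0.021492) = 11.5588 kWh/t
W = W₁ + W₂ = 1.6463 + 11.5588 = 13.2051 kWh/t

W = 13.2051 kWh/t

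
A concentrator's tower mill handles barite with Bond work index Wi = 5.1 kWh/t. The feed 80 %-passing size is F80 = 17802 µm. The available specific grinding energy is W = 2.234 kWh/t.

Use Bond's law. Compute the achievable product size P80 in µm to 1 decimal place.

P80 = 380.0 µm

W = 10 Wi / √P80 − 10 Wi / √F80
⇒ 1/√P80 = W/(10 Wi) + 1/√F80
  = 2.2340/(10·5.1) + 1/√17802 = 0.043804 + 0.007495 = 0.051299
P80 = (1/0.051299)² = 19.4936² = 380.00 µm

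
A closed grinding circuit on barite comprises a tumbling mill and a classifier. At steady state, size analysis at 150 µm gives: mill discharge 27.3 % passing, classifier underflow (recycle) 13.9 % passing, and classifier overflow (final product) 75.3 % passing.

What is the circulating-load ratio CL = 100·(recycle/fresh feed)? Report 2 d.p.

Classifier node, passing 150 µm:
d + r·d = r·u + o → r(d−u) = o−d
r = (75.3 − 27.3)/(27.3 − 13.9) = 48.0/13.4 = 3.5821
CL = 100·r = 358.21 %

CL = 358.21 %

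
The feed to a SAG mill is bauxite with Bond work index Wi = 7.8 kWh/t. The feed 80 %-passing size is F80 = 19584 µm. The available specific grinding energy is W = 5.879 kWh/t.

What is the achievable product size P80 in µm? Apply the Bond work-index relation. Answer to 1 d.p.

Bond:  W = 10 Wi (1/√P − 1/√F)
P80^(−½) = W/(10 Wi) + F80^(−½)
  = 5.8790/(10·7.8) + 1/√19584 = 0.075372 + 0.007146 = 0.082518
P80 = (1/0.082518)² = 12.1186² = 146.86 µm

P80 = 146.9 µm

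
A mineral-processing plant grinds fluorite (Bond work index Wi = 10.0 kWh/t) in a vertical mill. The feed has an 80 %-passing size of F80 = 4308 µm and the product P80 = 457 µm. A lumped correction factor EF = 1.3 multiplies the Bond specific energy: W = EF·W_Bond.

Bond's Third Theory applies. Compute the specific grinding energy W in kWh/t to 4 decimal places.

W = 10 Wi (P80^-0.5 − F80^-0.5)
1/√457 = 0.046778;  1/√4308 = 0.015236
W = 10·10.0·(0.046778 − 0.015236) = 3.1542 kWh/t
With EF = 1.3: W = 3.1542·1.3 = 4.1005 kWh/t

W = 4.1005 kWh/t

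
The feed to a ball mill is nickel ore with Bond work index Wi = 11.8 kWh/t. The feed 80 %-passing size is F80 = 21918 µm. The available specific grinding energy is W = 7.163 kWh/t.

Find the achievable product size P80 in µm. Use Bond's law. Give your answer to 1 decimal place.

W = 10·Wi·[P80^(−½) − F80^(−½)]
1/√P80 = 1/√F80 + W/(10·Wi)
  = 7.1630/(10·11.8) + 1/√21918 = 0.060703 + 0.006755 = 0.067458
P80 = (1/0.067458)² = 14.8240² = 219.75 µm

P80 = 219.8 µm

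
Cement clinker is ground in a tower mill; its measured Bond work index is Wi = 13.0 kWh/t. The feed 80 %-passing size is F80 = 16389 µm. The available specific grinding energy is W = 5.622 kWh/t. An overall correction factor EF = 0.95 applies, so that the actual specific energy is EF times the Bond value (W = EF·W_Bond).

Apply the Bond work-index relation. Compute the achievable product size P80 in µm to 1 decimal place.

P80 = 351.6 µm

W = 10·Wi·[P80^(−½) − F80^(−½)]
W_Bond = W / EF = 5.622 / 0.95 = 5.9179 kWh/t
P80^-0.5 = F80^-0.5 + W_Bond/(10 Wi)
  = 5.9179/(10·13.0) + 1/√16389 = 0.045522 + 0.007811 = 0.053334
P80 = (1/0.053334)² = 18.7499² = 351.56 µm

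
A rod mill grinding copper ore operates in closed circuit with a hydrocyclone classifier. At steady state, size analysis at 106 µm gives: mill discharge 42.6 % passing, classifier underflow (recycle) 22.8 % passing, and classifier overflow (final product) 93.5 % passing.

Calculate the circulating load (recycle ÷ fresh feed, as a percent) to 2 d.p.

Let r = R/F. Size balance at 106 µm:
(1+r)d = ru + o → r = (o−d)/(d−u)
r = (93.5 − 42.6)/(42.6 − 22.8) = 50.9/19.8 = 2.5707
CL = 100·r = 257.07 %

CL = 257.07 %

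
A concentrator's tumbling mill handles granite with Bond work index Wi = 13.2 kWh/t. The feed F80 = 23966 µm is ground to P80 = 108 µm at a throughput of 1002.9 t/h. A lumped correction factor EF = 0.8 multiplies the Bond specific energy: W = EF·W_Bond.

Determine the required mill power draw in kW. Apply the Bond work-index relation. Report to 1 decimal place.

P = 9506.7 kW

Bond: W = 10·Wi·(1/√P80 − 1/√F80)
W = 10·13.2·(1/√108 − 1/√23966) = 10·13.2·(0.089765) = 11.8490 kWh/t
With EF = 0.8: W = 11.8490·0.8 = 9.4792 kWh/t
P_mill = W·ṁ = 9.4792·1002.9 = 9506.7 kW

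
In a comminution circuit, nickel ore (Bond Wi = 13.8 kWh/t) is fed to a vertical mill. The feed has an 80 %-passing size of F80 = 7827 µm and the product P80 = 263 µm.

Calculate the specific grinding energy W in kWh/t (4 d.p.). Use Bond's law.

W = 6.9496 kWh/t

W = 10·Wi·(P80^(-½) − F80^(-½))
1/√263 = 0.061663;  1/√7827 = 0.011303
W = 10·13.8·(0.061663 − 0.011303) = 6.9496 kWh/t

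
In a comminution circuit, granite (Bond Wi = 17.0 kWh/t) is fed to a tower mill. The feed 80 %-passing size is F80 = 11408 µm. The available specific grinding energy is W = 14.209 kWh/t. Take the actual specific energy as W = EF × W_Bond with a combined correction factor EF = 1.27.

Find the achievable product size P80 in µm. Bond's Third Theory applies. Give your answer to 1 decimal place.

W = 10·Wi·(P80^(-½) − F80^(-½))
W_Bond = W / EF = 14.209 / 1.27 = 11.1882 kWh/t
⇒ 1/√P80 = W_Bond/(10 Wi) + 1/√F80
  = 11.1882/(10·17.0) + 1/√11408 = 0.065813 + 0.009363 = 0.075175
P80 = (1/0.075175)² = 13.3022² = 176.95 µm

P80 = 176.9 µm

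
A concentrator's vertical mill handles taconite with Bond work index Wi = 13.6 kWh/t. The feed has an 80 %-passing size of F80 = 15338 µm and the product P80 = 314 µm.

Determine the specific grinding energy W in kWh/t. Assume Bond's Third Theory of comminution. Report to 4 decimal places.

W_Bond = 10·Wi·(1/√P₈₀ − 1/√F₈₀)
1/√314 = 0.056433;  1/√15338 = 0.008074
W = 10·13.6·(0.056433 − 0.008074) = 6.5768 kWh/t

W = 6.5768 kWh/t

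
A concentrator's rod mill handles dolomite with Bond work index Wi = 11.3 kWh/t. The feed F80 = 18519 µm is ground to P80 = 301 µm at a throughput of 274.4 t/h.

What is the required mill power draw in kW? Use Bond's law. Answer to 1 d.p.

P = 1559.4 kW

W = 10 Wi / √P80 − 10 Wi / √F80
W = 10·11.3·(1/√301 − 1/√18519) = 10·11.3·(0.050291) = 5.6828 kWh/t
P = W·T = 5.6828·274.4 = 1559.4 kW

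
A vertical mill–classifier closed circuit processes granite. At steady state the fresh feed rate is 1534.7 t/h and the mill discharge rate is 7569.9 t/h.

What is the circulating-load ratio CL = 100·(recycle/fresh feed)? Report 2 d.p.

CL = 393.25 %

Discharge = new feed + return, hence
R = M − F = 7569.9 − 1534.7 = 6035.2 t/h
CL = 100·R/F = 100·6035.2/1534.7 = 393.25 %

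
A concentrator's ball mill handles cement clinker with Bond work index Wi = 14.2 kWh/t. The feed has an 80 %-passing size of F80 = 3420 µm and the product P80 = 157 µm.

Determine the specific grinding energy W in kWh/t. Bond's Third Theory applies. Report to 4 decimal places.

W = 8.9047 kWh/t

Bond: W = 10·Wi·(1/√P80 − 1/√F80)
1/√157 = 0.079809;  1/√3420 = 0.017100
W = 10·14.2·(0.079809 − 0.017100) = 8.9047 kWh/t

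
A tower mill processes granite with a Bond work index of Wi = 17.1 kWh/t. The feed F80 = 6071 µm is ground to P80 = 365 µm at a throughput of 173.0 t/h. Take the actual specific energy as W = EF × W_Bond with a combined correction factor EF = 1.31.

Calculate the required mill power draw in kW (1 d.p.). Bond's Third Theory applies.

P = 1531.1 kW

W_Bond = 10·Wi·(1/√P₈₀ − 1/√F₈₀)
W = 10·17.1·(1/√365 − 1/√6071) = 10·17.1·(0.039508) = 6.7559 kWh/t
With EF = 1.31: W = 6.7559·1.31 = 8.8502 kWh/t
P = W·T = 8.8502·173.0 = 1531.1 kW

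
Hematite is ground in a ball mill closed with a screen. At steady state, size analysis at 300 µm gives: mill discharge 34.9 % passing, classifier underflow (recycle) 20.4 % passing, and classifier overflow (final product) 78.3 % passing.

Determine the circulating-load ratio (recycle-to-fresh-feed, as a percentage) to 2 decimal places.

CL = 299.31 %

Balance %-passing 300 µm (r = R/F):
(1+r)·d = r·u + o ⇒ r = (o−d)/(d−u)
r = (78.3 − 34.9)/(34.9 − 20.4) = 43.4/14.5 = 2.9931
CL = 100·r = 299.31 %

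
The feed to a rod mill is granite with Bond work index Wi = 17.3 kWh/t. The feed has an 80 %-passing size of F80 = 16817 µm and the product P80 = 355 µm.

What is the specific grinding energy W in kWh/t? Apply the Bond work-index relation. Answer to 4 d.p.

W = 7.8478 kWh/t

Bond:  W = 10 Wi (1/√P − 1/√F)
1/√355 = 0.053074;  1/√16817 = 0.007711
W = 10·17.3·(0.053074 − 0.007711) = 7.8478 kWh/t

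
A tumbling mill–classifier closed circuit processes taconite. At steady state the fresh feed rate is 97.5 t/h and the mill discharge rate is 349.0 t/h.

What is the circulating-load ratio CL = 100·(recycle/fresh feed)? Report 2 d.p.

CL = 257.95 %

Mill node: discharge = fresh + recycle.
R = M − F = 349.0 − 97.5 = 251.5 t/h
CL = 100·R/F = 100·251.5/97.5 = 257.95 %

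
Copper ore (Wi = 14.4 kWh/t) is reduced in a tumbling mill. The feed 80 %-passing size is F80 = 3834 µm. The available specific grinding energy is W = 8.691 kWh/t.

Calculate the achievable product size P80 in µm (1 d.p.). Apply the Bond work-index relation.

W_Bond = 10·Wi·(1/√P₈₀ − 1/√F₈₀)
P80^(−½) = W/(10 Wi) + F80^(−½)
  = 8.6910/(10·14.4) + 1/√3834 = 0.060354 + 0.016150 = 0.076504
P80 = (1/0.076504)² = 13.0712² = 170.86 µm

P80 = 170.9 µm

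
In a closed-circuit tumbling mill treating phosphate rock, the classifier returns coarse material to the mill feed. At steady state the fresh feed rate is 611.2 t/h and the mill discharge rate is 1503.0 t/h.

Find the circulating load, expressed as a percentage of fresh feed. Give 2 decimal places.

M = F + R at steady state, so:
R = M − F = 1503.0 − 611.2 = 891.8 t/h
CL = 100·R/F = 100·891.8/611.2 = 145.91 %

CL = 145.91 %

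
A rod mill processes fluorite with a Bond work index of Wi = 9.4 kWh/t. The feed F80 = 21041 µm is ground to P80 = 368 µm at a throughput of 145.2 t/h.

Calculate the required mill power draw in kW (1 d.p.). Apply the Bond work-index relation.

W = 10·Wi·[P80^(−½) − F80^(−½)]
W = 10·9.4·(1/√368 − 1/√21041) = 10·9.4·(0.045235) = 4.2521 kWh/t
Power = W × throughput = 4.2521 kWh/t × 145.2 t/h = 617.4 kW

P = 617.4 kW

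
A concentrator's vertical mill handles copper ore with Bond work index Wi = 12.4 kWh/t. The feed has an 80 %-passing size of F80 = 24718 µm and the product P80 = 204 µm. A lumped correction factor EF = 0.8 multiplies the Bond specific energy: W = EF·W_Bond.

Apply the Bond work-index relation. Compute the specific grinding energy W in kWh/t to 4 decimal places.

W = 6.3144 kWh/t

W = 10 Wi (P80^-0.5 − F80^-0.5)
1/√204 = 0.070014;  1/√24718 = 0.006361
W = 10·12.4·(0.070014 − 0.006361) = 7.8930 kWh/t
With EF = 0.8: W = 7.8930·0.8 = 6.3144 kWh/t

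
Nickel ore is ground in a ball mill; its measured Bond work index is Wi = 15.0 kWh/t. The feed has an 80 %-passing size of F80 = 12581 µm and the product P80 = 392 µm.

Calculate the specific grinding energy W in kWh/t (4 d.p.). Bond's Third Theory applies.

W = 6.2388 kWh/t

Bond: W = 10·Wi·(1/√P80 − 1/√F80)
1/√392 = 0.050508;  1/√12581 = 0.008915
W = 10·15.0·(0.050508 − 0.008915) = 6.2388 kWh/t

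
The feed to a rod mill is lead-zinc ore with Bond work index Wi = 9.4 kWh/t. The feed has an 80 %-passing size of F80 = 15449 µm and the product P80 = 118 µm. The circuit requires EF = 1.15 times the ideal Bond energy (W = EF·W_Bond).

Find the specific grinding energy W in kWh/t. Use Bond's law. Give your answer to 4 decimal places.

W = 9.0817 kWh/t

Bond:  W = 10 Wi (1/√P − 1/√F)
1/√118 = 0.092057;  1/√15449 = 0.008045
W = 10·9.4·(0.092057 − 0.008045) = 7.8971 kWh/t
W_actual = 1.15 × 7.8971 = 9.0817 kWh/t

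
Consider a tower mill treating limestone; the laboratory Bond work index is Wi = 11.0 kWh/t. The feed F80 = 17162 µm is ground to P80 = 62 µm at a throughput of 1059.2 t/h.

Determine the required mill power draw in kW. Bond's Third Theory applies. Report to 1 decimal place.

W = 10·Wi·[P80^(−½) − F80^(−½)]
W = 10·11.0·(1/√62 − 1/√17162) = 10·11.0·(0.119367) = 13.1303 kWh/t
P_mill = W·ṁ = 13.1303·1059.2 = 13907.7 kW

P = 13907.7 kW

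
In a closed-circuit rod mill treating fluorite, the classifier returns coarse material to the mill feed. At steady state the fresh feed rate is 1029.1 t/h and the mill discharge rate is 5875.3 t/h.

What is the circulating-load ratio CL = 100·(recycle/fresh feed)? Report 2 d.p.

M = F + R at steady state, so:
R = M − F = 5875.3 − 1029.1 = 4846.2 t/h
CL = 100·R/F = 100·4846.2/1029.1 = 470.92 %

CL = 470.92 %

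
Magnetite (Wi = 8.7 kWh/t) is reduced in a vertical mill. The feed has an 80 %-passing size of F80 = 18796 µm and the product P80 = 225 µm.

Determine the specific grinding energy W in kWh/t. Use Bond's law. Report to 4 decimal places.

W = 5.1654 kWh/t

W_Bond = 10·Wi·(1/√P₈₀ − 1/√F₈₀)
1/√225 = 0.066667;  1/√18796 = 0.007294
W = 10·8.7·(0.066667 − 0.007294) = 5.1654 kWh/t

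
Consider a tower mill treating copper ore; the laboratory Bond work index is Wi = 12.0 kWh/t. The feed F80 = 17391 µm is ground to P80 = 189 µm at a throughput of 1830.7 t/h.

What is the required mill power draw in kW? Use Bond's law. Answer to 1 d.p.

P = 14313.8 kW

W = 10 Wi (P80^-0.5 − F80^-0.5)
W = 10·12.0·(1/√189 − 1/√17391) = 10·12.0·(0.065156) = 7.8188 kWh/t
Power = W × throughput = 7.8188 kWh/t × 1830.7 t/h = 14313.8 kW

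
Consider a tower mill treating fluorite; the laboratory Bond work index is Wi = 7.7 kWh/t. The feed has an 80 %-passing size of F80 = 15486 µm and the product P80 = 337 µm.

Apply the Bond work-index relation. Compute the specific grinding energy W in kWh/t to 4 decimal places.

W = 3.5757 kWh/t

W = 10 Wi (P80^-0.5 − F80^-0.5)
1/√337 = 0.054473;  1/√15486 = 0.008036
W = 10·7.7·(0.054473 − 0.008036) = 3.5757 kWh/t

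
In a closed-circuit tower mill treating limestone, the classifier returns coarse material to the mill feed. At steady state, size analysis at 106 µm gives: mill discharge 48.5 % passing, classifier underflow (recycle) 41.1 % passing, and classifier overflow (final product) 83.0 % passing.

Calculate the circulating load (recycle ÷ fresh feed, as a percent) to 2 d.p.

Balance %-passing 106 µm (r = R/F):
(1+r)·d = r·u + o ⇒ r = (o−d)/(d−u)
r = (83.0 − 48.5)/(48.5 − 41.1) = 34.5/7.4 = 4.6622
CL = 100·r = 466.22 %

CL = 466.22 %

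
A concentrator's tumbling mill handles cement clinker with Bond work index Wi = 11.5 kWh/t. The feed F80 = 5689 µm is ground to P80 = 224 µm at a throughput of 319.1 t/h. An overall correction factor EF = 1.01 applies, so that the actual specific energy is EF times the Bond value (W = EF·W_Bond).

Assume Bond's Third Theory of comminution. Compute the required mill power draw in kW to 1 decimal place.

W = 10 Wi / √P80 − 10 Wi / √F80
W = 10·11.5·(1/√224 − 1/√5689) = 10·11.5·(0.053557) = 6.1591 kWh/t
With EF = 1.01: W = 6.1591·1.01 = 6.2207 kWh/t
Mill draw = 6.2207 × 319.1 = 1985.0 kW

P = 1985.0 kW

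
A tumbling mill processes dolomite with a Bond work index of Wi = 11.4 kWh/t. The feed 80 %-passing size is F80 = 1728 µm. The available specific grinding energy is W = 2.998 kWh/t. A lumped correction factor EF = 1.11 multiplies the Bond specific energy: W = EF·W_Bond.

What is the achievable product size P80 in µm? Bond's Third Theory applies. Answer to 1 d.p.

Bond:  W = 10 Wi (1/√P − 1/√F)
W_Bond = W / EF = 2.998 / 1.11 = 2.7009 kWh/t
⇒ 1/√P80 = W_Bond/(10 Wi) + 1/√F80
  = 2.7009/(10·11.4) + 1/√1728 = 0.023692 + 0.024056 = 0.047748
P80 = (1/0.047748)² = 20.9431² = 438.61 µm

P80 = 438.6 µm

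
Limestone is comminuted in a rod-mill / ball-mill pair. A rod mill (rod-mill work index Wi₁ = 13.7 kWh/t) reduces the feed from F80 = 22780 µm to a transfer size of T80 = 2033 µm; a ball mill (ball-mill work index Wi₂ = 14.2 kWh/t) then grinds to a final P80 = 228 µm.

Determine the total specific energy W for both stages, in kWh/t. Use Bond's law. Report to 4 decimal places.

W = 8.3856 kWh/t

Bond:  W = 10 Wi (1/√P − 1/√F)
Stage 1 (22780→2033 µm, Wi₁=13.7): W₁ = 10·13.7·(0.022178 − 0.006626) = 2.1307 kWh/t
Stage 2 (2033→228 µm, Wi₂=14.2): W₂ = 10·14.2·(0.066227 − 0.022178) = 6.2548 kWh/t
W = W₁ + W₂ = 2.1307 + 6.2548 = 8.3856 kWh/t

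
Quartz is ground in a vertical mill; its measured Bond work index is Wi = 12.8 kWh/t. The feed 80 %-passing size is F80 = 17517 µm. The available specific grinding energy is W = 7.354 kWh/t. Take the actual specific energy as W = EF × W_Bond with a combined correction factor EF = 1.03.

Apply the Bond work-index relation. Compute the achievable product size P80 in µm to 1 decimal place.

P80 = 249.3 µm

W = 10·Wi·(P80^(-½) − F80^(-½))
W_Bond = W / EF = 7.354 / 1.03 = 7.1398 kWh/t
⇒ 1/√P80 = W_Bond/(10 Wi) + 1/√F80
  = 7.1398/(10·12.8) + 1/√17517 = 0.055780 + 0.007556 = 0.063335
P80 = (1/0.063335)² = 15.7890² = 249.29 µm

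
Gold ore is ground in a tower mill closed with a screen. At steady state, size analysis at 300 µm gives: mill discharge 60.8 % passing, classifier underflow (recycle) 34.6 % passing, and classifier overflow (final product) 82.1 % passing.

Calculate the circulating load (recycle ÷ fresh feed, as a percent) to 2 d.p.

CL = 81.30 %

Let r = R/F. Size balance at 300 µm:
r = (o − d)/(d − u)
r = (82.1 − 60.8)/(60.8 − 34.6) = 21.3/26.2 = 0.8130
CL = 100·r = 81.30 %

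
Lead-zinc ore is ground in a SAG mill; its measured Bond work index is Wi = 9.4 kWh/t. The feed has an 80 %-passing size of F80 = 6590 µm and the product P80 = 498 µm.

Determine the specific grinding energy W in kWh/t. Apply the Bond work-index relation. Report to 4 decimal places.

W_Bond = 10·Wi·(1/√P₈₀ − 1/√F₈₀)
1/√498 = 0.044811;  1/√6590 = 0.012318
W = 10·9.4·(0.044811 − 0.012318) = 3.0543 kWh/t

W = 3.0543 kWh/t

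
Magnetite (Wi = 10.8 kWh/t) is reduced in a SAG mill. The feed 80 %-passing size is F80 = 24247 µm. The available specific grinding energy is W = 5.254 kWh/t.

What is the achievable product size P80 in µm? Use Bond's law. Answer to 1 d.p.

W_Bond = 10·Wi·(1/√P₈₀ − 1/√F₈₀)
⇒ 1/√P80 = W/(10 Wi) + 1/√F80
  = 5.2540/(10·10.8) + 1/√24247 = 0.048648 + 0.006422 = 0.055070
P80 = (1/0.055070)² = 18.1587² = 329.74 µm

P80 = 329.7 µm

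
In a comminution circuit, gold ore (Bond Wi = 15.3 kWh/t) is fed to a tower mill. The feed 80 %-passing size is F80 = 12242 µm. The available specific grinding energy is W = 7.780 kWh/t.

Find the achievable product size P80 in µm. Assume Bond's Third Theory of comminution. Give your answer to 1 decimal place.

W = 10·Wi·(P80^(-½) − F80^(-½))
⇒ 1/√P80 = W/(10 Wi) + 1/√F80
  = 7.7800/(10·15.3) + 1/√12242 = 0.050850 + 0.009038 = 0.059888
P80 = (1/0.059888)² = 16.6979² = 278.82 µm

P80 = 278.8 µm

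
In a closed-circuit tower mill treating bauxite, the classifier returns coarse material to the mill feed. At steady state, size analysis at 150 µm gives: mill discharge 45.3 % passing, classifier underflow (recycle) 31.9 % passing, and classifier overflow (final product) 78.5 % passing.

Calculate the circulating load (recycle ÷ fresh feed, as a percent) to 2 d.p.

Classifier node, passing 150 µm:
d + r·d = r·u + o → r(d−u) = o−d
r = (78.5 − 45.3)/(45.3 − 31.9) = 33.2/13.4 = 2.4776
CL = 100·r = 247.76 %

CL = 247.76 %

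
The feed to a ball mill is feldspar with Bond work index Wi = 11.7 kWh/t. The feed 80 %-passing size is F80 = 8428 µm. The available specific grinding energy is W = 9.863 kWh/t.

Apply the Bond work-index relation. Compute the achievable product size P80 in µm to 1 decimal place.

P80 = 110.4 µm

W = 10·Wi·[P80^(−½) − F80^(−½)]
⇒ 1/√P80 = W/(10 Wi) + 1/√F80
  = 9.8630/(10·11.7) + 1/√8428 = 0.084299 + 0.010893 = 0.095192
P80 = (1/0.095192)² = 10.5051² = 110.36 µm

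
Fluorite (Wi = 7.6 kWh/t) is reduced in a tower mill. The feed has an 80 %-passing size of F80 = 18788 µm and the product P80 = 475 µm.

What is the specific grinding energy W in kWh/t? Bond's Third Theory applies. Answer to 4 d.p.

W = 2.9327 kWh/t

W = 10 Wi (P80^-0.5 − F80^-0.5)
1/√475 = 0.045883;  1/√18788 = 0.007296
W = 10·7.6·(0.045883 − 0.007296) = 2.9327 kWh/t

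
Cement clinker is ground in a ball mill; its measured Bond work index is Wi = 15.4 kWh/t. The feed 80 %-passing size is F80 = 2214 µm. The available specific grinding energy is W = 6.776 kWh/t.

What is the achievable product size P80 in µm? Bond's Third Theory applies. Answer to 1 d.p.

P80 = 234.9 µm

Bond: W = 10·Wi·(1/√P80 − 1/√F80)
P80^(−½) = W/(10 Wi) + F80^(−½)
  = 6.7760/(10·15.4) + 1/√2214 = 0.044000 + 0.021253 = 0.065253
P80 = (1/0.065253)² = 15.3251² = 234.86 µm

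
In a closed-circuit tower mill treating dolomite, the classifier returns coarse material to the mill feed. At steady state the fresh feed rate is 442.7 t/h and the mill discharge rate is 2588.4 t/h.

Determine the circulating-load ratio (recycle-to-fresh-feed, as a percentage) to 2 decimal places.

M = F + R at steady state, so:
R = M − F = 2588.4 − 442.7 = 2145.7 t/h
CL = 100·R/F = 100·2145.7/442.7 = 484.68 %

CL = 484.68 %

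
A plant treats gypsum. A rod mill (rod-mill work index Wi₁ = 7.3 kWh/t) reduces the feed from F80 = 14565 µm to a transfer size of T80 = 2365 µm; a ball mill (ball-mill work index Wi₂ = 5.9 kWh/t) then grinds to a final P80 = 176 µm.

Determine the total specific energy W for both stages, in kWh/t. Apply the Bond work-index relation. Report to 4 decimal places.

Bond: W = 10·Wi·(1/√P80 − 1/√F80)
Stage 1 (14565→2365 µm, Wi₁=7.3): W₁ = 10·7.3·(0.020563 − 0.008286) = 0.8962 kWh/t
Stage 2 (2365→176 µm, Wi₂=5.9): W₂ = 10·5.9·(0.075378 − 0.020563) = 3.2341 kWh/t
W = W₁ + W₂ = 0.8962 + 3.2341 = 4.1303 kWh/t

W = 4.1303 kWh/t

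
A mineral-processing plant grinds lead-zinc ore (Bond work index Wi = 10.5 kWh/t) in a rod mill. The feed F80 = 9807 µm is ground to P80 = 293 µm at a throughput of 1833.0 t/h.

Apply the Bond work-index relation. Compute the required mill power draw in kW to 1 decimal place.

W = 10 Wi / √P80 − 10 Wi / √F80
W = 10·10.5·(1/√293 − 1/√9807) = 10·10.5·(0.048323) = 5.0739 kWh/t
Power = W × throughput = 5.0739 kWh/t × 1833.0 t/h = 9300.4 kW

P = 9300.4 kW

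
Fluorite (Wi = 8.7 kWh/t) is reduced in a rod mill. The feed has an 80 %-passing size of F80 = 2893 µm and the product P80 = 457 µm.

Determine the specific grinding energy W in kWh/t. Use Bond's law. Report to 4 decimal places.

Bond: W = 10·Wi·(1/√P80 − 1/√F80)
1/√457 = 0.046778;  1/√2893 = 0.018592
W = 10·8.7·(0.046778 − 0.018592) = 2.4522 kWh/t

W = 2.4522 kWh/t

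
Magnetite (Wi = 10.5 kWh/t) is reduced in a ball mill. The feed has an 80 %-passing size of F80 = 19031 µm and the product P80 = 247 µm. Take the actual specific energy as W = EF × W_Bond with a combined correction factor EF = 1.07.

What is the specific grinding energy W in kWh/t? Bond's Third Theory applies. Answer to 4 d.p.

W = 10 Wi (1/√P80 − 1/√F80)  [Bond]
1/√247 = 0.063628;  1/√19031 = 0.007249
W = 10·10.5·(0.063628 − 0.007249) = 5.9199 kWh/t
Corrected W = EF·W_Bond = 1.07·5.9199 = 6.3343 kWh/t

W = 6.3343 kWh/t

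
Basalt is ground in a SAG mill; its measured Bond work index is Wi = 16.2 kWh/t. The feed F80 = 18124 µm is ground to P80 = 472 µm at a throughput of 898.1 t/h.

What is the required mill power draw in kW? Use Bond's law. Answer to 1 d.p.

P = 5616.1 kW

W = 10 Wi / √P80 − 10 Wi / √F80
W = 10·16.2·(1/√472 − 1/√18124) = 10·16.2·(0.038601) = 6.2533 kWh/t
Power = W × throughput = 6.2533 kWh/t × 898.1 t/h = 5616.1 kW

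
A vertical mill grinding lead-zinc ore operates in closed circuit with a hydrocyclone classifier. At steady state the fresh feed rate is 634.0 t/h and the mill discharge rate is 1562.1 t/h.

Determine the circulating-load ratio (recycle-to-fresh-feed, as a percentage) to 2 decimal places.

Steady state: M = F + R.
R = M − F = 1562.1 − 634.0 = 928.1 t/h
CL = 100·R/F = 100·928.1/634.0 = 146.39 %

CL = 146.39 %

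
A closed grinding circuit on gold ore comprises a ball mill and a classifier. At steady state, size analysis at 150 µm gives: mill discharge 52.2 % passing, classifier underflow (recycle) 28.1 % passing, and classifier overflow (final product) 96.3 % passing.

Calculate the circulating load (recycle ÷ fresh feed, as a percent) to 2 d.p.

Balance %-passing 150 µm (r = R/F):
(1+r)d = ru + o → r = (o−d)/(d−u)
r = (96.3 − 52.2)/(52.2 − 28.1) = 44.1/24.1 = 1.8299
CL = 100·r = 182.99 %

CL = 182.99 %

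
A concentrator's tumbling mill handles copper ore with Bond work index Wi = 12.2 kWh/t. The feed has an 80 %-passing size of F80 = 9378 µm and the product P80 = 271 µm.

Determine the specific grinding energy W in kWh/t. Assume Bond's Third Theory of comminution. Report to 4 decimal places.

Bond: W = 10·Wi·(1/√P80 − 1/√F80)
1/√271 = 0.060746;  1/√9378 = 0.010326
W = 10·12.2·(0.060746 − 0.010326) = 6.1512 kWh/t

W = 6.1512 kWh/t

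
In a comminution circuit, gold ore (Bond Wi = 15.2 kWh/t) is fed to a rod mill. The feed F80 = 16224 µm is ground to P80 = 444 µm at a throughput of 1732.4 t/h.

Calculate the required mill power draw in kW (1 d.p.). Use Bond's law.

P = 10429.5 kW

Bond: W = 10·Wi·(1/√P80 − 1/√F80)
W = 10·15.2·(1/√444 − 1/√16224) = 10·15.2·(0.039607) = 6.0203 kWh/t
P_mill = W·ṁ = 6.0203·1732.4 = 10429.5 kW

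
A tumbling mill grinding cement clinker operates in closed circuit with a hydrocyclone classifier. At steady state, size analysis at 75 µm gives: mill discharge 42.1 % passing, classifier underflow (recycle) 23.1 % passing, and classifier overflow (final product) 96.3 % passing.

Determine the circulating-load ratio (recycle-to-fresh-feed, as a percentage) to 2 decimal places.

CL = 285.26 %

Mass balance on the −75 µm fraction:
r = (o − d)/(d − u)
r = (96.3 − 42.1)/(42.1 − 23.1) = 54.2/19.0 = 2.8526
CL = 100·r = 285.26 %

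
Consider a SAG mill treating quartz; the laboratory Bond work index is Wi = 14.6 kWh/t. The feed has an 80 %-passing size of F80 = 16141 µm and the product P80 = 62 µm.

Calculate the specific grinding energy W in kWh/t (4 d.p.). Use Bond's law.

W = 17.3928 kWh/t

W = 10 Wi (1/√P80 − 1/√F80)  [Bond]
1/√62 = 0.127000;  1/√16141 = 0.007871
W = 10·14.6·(0.127000 − 0.007871) = 17.3928 kWh/t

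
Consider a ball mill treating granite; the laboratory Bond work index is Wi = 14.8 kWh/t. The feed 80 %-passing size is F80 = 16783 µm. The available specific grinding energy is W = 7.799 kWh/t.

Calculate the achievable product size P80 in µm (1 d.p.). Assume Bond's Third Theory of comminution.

P80 = 274.0 µm

W = 10·Wi·(P80^(-½) − F80^(-½))
1/√P80 = 1/√F80 + W/(10·Wi)
  = 7.7990/(10·14.8) + 1/√16783 = 0.052696 + 0.007719 = 0.060415
P80 = (1/0.060415)² = 16.5522² = 273.97 µm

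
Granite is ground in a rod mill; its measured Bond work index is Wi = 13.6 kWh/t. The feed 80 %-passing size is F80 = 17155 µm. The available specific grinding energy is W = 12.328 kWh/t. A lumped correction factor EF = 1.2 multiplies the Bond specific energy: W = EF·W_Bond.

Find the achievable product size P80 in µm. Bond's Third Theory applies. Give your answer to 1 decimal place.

W_Bond = 10·Wi·(1/√P₈₀ − 1/√F₈₀)
W_Bond = W / EF = 12.328 / 1.2 = 10.2733 kWh/t
1/√P80 = 1/√F80 + W_Bond/(10·Wi)
  = 10.2733/(10·13.6) + 1/√17155 = 0.075539 + 0.007635 = 0.083174
P80 = (1/0.083174)² = 12.0230² = 144.55 µm

P80 = 144.6 µm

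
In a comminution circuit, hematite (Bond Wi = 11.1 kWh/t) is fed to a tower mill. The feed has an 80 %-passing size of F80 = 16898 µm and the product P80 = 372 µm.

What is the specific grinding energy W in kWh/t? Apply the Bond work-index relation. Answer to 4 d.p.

W = 4.9012 kWh/t

Bond:  W = 10 Wi (1/√P − 1/√F)
1/√372 = 0.051848;  1/√16898 = 0.007693
W = 10·11.1·(0.051848 − 0.007693) = 4.9012 kWh/t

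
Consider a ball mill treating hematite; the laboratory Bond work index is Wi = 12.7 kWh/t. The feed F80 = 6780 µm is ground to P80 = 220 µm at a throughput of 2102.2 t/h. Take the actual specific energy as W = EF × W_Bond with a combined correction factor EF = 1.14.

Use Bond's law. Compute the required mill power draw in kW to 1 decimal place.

W = 10 Wi (P80^-0.5 − F80^-0.5)
W = 10·12.7·(1/√220 − 1/√6780) = 10·12.7·(0.055275) = 7.0200 kWh/t
W_actual = 1.14 × 7.0200 = 8.0028 kWh/t
P_mill = W·ṁ = 8.0028·2102.2 = 16823.4 kW

P = 16823.4 kW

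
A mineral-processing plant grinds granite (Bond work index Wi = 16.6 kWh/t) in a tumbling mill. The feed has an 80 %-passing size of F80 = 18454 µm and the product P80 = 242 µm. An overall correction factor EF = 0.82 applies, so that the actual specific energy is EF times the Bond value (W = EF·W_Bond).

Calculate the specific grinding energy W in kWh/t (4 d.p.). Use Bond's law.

W = 7.7481 kWh/t

W = 10·Wi·(P80^(-½) − F80^(-½))
1/√242 = 0.064282;  1/√18454 = 0.007361
W = 10·16.6·(0.064282 − 0.007361) = 9.4489 kWh/t
With EF = 0.82: W = 9.4489·0.82 = 7.7481 kWh/t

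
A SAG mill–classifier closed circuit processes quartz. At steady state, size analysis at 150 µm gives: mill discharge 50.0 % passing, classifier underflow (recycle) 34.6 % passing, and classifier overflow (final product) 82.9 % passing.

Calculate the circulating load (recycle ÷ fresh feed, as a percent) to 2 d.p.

Let r = R/F. Size balance at 150 µm:
(1+r)d = ru + o → r = (o−d)/(d−u)
r = (82.9 − 50.0)/(50.0 − 34.6) = 32.9/15.4 = 2.1364
CL = 100·r = 213.64 %

CL = 213.64 %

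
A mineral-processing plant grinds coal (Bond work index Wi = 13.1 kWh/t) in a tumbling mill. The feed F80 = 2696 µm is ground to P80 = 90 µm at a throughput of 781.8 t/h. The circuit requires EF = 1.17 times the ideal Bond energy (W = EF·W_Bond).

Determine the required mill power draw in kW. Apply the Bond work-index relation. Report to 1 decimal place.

W = 10 Wi / √P80 − 10 Wi / √F80
W = 10·13.1·(1/√90 − 1/√2696) = 10·13.1·(0.086150) = 11.2856 kWh/t
Corrected W = EF·W_Bond = 1.17·11.2856 = 13.2042 kWh/t
Mill draw = 13.2042 × 781.8 = 10323.0 kW

P = 10323.0 kW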